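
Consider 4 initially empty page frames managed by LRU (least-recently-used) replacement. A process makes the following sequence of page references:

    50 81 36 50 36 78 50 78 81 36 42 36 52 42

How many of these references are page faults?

6

50: fault, frames {50}
81: fault, frames {50,81}
36: fault, frames {50,81,36}
50: hit
36: hit
78: fault, frames {81,50,36,78}
50: hit
78: hit
81: hit
36: hit
42: fault, evict 50, frames {78,81,36,42}
36: hit
52: fault, evict 78, frames {81,42,36,52}
42: hit
Page faults: 6.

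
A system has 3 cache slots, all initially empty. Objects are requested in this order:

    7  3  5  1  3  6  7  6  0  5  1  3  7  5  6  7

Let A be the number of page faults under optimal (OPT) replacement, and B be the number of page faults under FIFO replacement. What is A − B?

-4

Under OPT: F F F F . F . . F F . F . . F . → 9 faults.
Under FIFO: F F F F . F F . F F F F F F F . → 13 faults.
A − B = 9 − 13 = -4.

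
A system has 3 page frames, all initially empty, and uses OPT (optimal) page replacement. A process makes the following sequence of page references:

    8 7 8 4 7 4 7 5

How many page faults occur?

4

8 → fault, frames (8)
7 → fault, frames (8 7)
8 → hit
4 → fault, frames (8 7 4)
7 → hit
4 → hit
7 → hit
5 → fault, evict 4, frames (8 7 5)
Page faults: 4.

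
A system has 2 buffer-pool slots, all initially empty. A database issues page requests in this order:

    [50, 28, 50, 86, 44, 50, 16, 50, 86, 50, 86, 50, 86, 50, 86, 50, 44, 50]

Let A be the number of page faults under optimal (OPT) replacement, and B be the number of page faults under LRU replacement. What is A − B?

-1

Under OPT: F F . F F . F . F . . . . . . . F . → 7 faults.
Under LRU: F F . F F F F . F . . . . . . . F . → 8 faults.
A − B = 7 − 8 = -1.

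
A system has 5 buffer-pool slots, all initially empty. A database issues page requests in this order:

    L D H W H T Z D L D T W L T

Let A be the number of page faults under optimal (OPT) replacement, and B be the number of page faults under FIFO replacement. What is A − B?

Under OPT: F F F F . F F . . . . . . . → 6 faults.
Under FIFO: F F F F . F F . F F . . . . → 8 faults.
A − B = 6 − 8 = -2.

-2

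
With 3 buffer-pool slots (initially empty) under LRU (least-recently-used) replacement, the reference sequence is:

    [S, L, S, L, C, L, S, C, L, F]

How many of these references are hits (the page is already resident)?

6

S -> miss, frames (S)
L -> miss, frames (S L)
S -> hit
L -> hit
C -> miss, frames (S L C)
L -> hit
S -> hit
C -> hit
L -> hit
F -> miss, evict S, frames (C L F)
Hits: 6.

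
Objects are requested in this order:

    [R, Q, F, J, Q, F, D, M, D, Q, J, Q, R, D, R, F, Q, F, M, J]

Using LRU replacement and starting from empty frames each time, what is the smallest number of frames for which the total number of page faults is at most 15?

3

f=1: 20 faults
f=2: 16 faults
f=3: 14 faults
f=4: 11 faults
f=5: 10 faults
f=6: 6 faults
Smallest f with faults ≤ 15 is 3.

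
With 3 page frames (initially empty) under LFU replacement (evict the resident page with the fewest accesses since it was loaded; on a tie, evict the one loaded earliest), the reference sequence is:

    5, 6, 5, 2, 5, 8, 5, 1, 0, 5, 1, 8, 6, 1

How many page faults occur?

8

5: miss, frames [5]
6: miss, frames [5, 6]
5: hit
2: miss, frames [5, 6, 2]
5: hit
8: miss, evict 6, frames [5, 2, 8]
5: hit
1: miss, evict 2, frames [5, 8, 1]
0: miss, evict 8, frames [5, 1, 0]
5: hit
1: hit
8: miss, evict 0, frames [5, 1, 8]
6: miss, evict 8, frames [5, 1, 6]
1: hit
Page faults: 8.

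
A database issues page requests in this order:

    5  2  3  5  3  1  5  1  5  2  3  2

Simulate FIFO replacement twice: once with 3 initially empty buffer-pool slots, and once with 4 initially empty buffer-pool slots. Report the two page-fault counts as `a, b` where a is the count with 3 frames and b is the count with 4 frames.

3 frames: F F F . . F F . . F F . → 7 faults.
4 frames: F F F . . F . . . . . . → 4 faults.
4 < 7: adding a frame reduced faults, as is typical.

7, 4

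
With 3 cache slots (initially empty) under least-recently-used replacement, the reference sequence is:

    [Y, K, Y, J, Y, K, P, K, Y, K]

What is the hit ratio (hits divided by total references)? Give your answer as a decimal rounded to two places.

Y → miss, frames {Y}
K → miss, frames {Y,K}
Y → hit
J → miss, frames {K,Y,J}
Y → hit
K → hit
P → miss, evict J, frames {Y,K,P}
K → hit
Y → hit
K → hit
Hits: 6 of 10 references → 6/10 = 0.6000.

0.60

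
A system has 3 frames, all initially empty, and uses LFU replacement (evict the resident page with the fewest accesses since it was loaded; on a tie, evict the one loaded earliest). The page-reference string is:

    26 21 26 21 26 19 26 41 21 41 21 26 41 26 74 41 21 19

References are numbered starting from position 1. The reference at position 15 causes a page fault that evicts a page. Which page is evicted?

41

pos 1: 26: miss, frames {26}
pos 2: 21: miss, frames {26,21}
pos 3: 26: hit
pos 4: 21: hit
pos 5: 26: hit
pos 6: 19: miss, frames {26,21,19}
pos 7: 26: hit
pos 8: 41: miss, evict 19, frames {26,21,41}
pos 9: 21: hit
pos 10: 41: hit
pos 11: 21: hit
pos 12: 26: hit
pos 13: 41: hit
pos 14: 26: hit
pos 15: 74: miss, evict 41, frames {26,21,74}
At position 15, page 41 is evicted.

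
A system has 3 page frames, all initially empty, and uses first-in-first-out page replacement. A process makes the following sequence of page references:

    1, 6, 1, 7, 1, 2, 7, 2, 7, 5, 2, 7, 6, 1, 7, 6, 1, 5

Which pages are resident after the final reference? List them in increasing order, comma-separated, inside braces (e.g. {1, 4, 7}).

1 -> fault, frames [1]
6 -> fault, frames [1, 6]
1 -> hit
7 -> fault, frames [1, 6, 7]
1 -> hit
2 -> fault, evict 1, frames [6, 7, 2]
7 -> hit
2 -> hit
7 -> hit
5 -> fault, evict 6, frames [7, 2, 5]
2 -> hit
7 -> hit
6 -> fault, evict 7, frames [2, 5, 6]
1 -> fault, evict 2, frames [5, 6, 1]
7 -> fault, evict 5, frames [6, 1, 7]
6 -> hit
1 -> hit
5 -> fault, evict 6, frames [1, 7, 5]

{1, 5, 7}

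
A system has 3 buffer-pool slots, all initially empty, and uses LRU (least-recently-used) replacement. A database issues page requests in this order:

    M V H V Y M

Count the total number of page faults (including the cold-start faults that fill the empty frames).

M -> miss, frames {M}
V -> miss, frames {M,V}
H -> miss, frames {M,V,H}
V -> hit
Y -> miss, evict M, frames {H,V,Y}
M -> miss, evict H, frames {V,Y,M}
Page faults: 5.

5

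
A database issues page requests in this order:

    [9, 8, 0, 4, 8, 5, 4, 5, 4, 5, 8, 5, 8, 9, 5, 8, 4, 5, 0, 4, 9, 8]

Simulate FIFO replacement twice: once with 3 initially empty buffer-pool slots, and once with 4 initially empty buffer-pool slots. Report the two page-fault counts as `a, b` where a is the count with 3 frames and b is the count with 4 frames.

3 frames: F F F F . F . . . . F . . F . . F F F . F F → 12 faults.
4 frames: F F F F . F . . . . . . . F . F . . F F . . → 9 faults.
9 < 12: adding a frame reduced faults, as is typical.

12, 9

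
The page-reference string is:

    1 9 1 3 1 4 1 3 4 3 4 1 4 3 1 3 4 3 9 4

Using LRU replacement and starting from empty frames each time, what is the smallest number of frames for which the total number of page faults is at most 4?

f=1: 20 faults
f=2: 12 faults
f=3: 5 faults
f=4: 4 faults
Smallest f with faults ≤ 4 is 4.

4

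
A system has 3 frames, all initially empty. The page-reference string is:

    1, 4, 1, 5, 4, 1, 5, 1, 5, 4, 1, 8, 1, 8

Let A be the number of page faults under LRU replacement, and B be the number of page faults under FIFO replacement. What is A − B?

-1

Under LRU: F F . F . . . . . . . F . . → 4 faults.
Under FIFO: F F . F . . . . . . . F F . → 5 faults.
A − B = 4 − 5 = -1.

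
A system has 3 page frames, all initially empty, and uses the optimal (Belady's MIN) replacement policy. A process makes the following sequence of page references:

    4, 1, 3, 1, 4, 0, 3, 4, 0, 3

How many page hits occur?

4: miss, frames (4)
1: miss, frames (4 1)
3: miss, frames (4 1 3)
1: hit
4: hit
0: miss, evict 1, frames (4 3 0)
3: hit
4: hit
0: hit
3: hit
Hits: 6.

6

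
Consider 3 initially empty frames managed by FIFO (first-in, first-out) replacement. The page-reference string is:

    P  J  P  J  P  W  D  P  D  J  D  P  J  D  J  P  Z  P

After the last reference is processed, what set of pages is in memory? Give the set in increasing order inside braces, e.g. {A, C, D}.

{J, P, Z}

P → fault, frames [P]
J → fault, frames [P, J]
P → hit
J → hit
P → hit
W → fault, frames [P, J, W]
D → fault, evict P, frames [J, W, D]
P → fault, evict J, frames [W, D, P]
D → hit
J → fault, evict W, frames [D, P, J]
D → hit
P → hit
J → hit
D → hit
J → hit
P → hit
Z → fault, evict D, frames [P, J, Z]
P → hit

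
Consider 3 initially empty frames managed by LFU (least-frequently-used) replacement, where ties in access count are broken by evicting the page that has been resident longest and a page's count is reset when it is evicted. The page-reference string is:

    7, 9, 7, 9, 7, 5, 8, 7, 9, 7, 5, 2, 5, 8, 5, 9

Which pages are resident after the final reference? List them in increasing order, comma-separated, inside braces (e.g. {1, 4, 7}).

{5, 7, 9}

7: fault, frames [7]
9: fault, frames [7, 9]
7: hit
9: hit
7: hit
5: fault, frames [7, 9, 5]
8: fault, evict 5, frames [7, 9, 8]
7: hit
9: hit
7: hit
5: fault, evict 8, frames [7, 9, 5]
2: fault, evict 5, frames [7, 9, 2]
5: fault, evict 2, frames [7, 9, 5]
8: fault, evict 5, frames [7, 9, 8]
5: fault, evict 8, frames [7, 9, 5]
9: hit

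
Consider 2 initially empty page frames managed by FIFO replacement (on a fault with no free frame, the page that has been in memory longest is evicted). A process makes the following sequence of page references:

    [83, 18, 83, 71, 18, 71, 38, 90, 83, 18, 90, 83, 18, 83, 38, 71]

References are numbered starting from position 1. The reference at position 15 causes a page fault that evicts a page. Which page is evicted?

pos 1: 83 -> fault, frames [83]
pos 2: 18 -> fault, frames [83, 18]
pos 3: 83 -> hit
pos 4: 71 -> fault, evict 83, frames [18, 71]
pos 5: 18 -> hit
pos 6: 71 -> hit
pos 7: 38 -> fault, evict 18, frames [71, 38]
pos 8: 90 -> fault, evict 71, frames [38, 90]
pos 9: 83 -> fault, evict 38, frames [90, 83]
pos 10: 18 -> fault, evict 90, frames [83, 18]
pos 11: 90 -> fault, evict 83, frames [18, 90]
pos 12: 83 -> fault, evict 18, frames [90, 83]
pos 13: 18 -> fault, evict 90, frames [83, 18]
pos 14: 83 -> hit
pos 15: 38 -> fault, evict 83, frames [18, 38]
At position 15, page 83 is evicted.

83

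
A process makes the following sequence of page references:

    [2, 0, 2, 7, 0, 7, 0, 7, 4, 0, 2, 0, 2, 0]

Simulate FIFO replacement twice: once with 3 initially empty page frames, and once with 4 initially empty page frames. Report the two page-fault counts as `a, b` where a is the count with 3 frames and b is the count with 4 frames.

3 frames: F F . F . . . . F . F F . . → 6 faults.
4 frames: F F . F . . . . F . . . . . → 4 faults.
4 < 6: adding a frame reduced faults, as is typical.

6, 4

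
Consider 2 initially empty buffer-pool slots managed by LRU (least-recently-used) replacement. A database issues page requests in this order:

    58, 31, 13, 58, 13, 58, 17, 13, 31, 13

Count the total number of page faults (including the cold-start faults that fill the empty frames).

58: miss, frames [58]
31: miss, frames [58, 31]
13: miss, evict 58, frames [31, 13]
58: miss, evict 31, frames [13, 58]
13: hit
58: hit
17: miss, evict 13, frames [58, 17]
13: miss, evict 58, frames [17, 13]
31: miss, evict 17, frames [13, 31]
13: hit
Page faults: 7.

7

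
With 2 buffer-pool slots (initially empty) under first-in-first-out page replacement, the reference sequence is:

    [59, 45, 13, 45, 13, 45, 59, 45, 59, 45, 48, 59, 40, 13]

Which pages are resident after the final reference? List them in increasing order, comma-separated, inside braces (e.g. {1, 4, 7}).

{13, 40}

59 → fault, frames (59)
45 → fault, frames (59 45)
13 → fault, evict 59, frames (45 13)
45 → hit
13 → hit
45 → hit
59 → fault, evict 45, frames (13 59)
45 → fault, evict 13, frames (59 45)
59 → hit
45 → hit
48 → fault, evict 59, frames (45 48)
59 → fault, evict 45, frames (48 59)
40 → fault, evict 48, frames (59 40)
13 → fault, evict 59, frames (40 13)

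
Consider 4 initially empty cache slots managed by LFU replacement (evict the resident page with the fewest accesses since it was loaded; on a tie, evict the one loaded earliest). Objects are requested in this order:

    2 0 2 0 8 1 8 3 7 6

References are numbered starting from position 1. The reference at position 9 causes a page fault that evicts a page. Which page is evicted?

3

pos 1: 2 → miss, frames (2)
pos 2: 0 → miss, frames (2 0)
pos 3: 2 → hit
pos 4: 0 → hit
pos 5: 8 → miss, frames (2 0 8)
pos 6: 1 → miss, frames (2 0 8 1)
pos 7: 8 → hit
pos 8: 3 → miss, evict 1, frames (2 0 8 3)
pos 9: 7 → miss, evict 3, frames (2 0 8 7)
At position 9, page 3 is evicted.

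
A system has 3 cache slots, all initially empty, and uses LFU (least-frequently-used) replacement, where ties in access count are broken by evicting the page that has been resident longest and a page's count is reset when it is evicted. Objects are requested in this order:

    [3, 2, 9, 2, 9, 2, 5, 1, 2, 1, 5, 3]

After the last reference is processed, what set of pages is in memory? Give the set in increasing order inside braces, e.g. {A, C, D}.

{1, 2, 3}

3: miss, frames {3}
2: miss, frames {3,2}
9: miss, frames {3,2,9}
2: hit
9: hit
2: hit
5: miss, evict 3, frames {2,9,5}
1: miss, evict 5, frames {2,9,1}
2: hit
1: hit
5: miss, evict 9, frames {2,1,5}
3: miss, evict 5, frames {2,1,3}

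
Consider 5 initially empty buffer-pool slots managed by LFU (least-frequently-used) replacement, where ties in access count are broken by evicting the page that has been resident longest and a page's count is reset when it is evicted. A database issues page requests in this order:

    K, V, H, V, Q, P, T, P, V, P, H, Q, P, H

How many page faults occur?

K: fault, frames (K)
V: fault, frames (K V)
H: fault, frames (K V H)
V: hit
Q: fault, frames (K V H Q)
P: fault, frames (K V H Q P)
T: fault, evict K, frames (V H Q P T)
P: hit
V: hit
P: hit
H: hit
Q: hit
P: hit
H: hit
Page faults: 6.

6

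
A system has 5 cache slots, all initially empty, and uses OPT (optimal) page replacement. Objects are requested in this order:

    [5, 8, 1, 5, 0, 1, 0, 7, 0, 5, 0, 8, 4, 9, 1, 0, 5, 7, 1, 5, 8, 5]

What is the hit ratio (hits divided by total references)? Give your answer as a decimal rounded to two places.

0.64

5 → miss, frames [5]
8 → miss, frames [5, 8]
1 → miss, frames [5, 8, 1]
5 → hit
0 → miss, frames [5, 8, 1, 0]
1 → hit
0 → hit
7 → miss, frames [5, 8, 1, 0, 7]
0 → hit
5 → hit
0 → hit
8 → hit
4 → miss, evict 8, frames [5, 1, 0, 7, 4]
9 → miss, evict 4, frames [5, 1, 0, 7, 9]
1 → hit
0 → hit
5 → hit
7 → hit
1 → hit
5 → hit
8 → miss, evict 9, frames [5, 1, 0, 7, 8]
5 → hit
Hits: 14 of 22 references → 14/22 = 0.6364.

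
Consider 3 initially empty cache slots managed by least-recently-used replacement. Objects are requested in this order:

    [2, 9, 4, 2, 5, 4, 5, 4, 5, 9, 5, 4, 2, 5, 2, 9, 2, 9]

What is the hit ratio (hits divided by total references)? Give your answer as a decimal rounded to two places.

2: miss, frames (2)
9: miss, frames (2 9)
4: miss, frames (2 9 4)
2: hit
5: miss, evict 9, frames (4 2 5)
4: hit
5: hit
4: hit
5: hit
9: miss, evict 2, frames (4 5 9)
5: hit
4: hit
2: miss, evict 9, frames (5 4 2)
5: hit
2: hit
9: miss, evict 4, frames (5 2 9)
2: hit
9: hit
Hits: 11 of 18 references → 11/18 = 0.6111.

0.61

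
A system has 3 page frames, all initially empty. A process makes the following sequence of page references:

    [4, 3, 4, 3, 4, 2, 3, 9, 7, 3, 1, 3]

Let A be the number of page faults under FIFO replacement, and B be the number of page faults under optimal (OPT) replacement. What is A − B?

Under FIFO: F F . . . F . F F F F . → 7 faults.
Under OPT: F F . . . F . F F . F . → 6 faults.
A − B = 7 − 6 = 1.

1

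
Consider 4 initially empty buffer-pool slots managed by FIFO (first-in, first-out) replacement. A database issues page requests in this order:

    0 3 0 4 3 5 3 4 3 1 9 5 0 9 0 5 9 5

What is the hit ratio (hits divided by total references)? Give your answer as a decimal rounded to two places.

0 → fault, frames [0]
3 → fault, frames [0, 3]
0 → hit
4 → fault, frames [0, 3, 4]
3 → hit
5 → fault, frames [0, 3, 4, 5]
3 → hit
4 → hit
3 → hit
1 → fault, evict 0, frames [3, 4, 5, 1]
9 → fault, evict 3, frames [4, 5, 1, 9]
5 → hit
0 → fault, evict 4, frames [5, 1, 9, 0]
9 → hit
0 → hit
5 → hit
9 → hit
5 → hit
Hits: 11 of 18 references → 11/18 = 0.6111.

0.61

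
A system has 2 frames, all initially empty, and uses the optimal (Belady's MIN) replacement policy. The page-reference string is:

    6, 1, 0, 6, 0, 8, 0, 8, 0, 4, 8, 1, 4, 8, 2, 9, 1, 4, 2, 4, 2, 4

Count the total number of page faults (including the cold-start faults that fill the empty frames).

11

6 -> miss, frames [6]
1 -> miss, frames [6, 1]
0 -> miss, evict 1, frames [6, 0]
6 -> hit
0 -> hit
8 -> miss, evict 6, frames [0, 8]
0 -> hit
8 -> hit
0 -> hit
4 -> miss, evict 0, frames [8, 4]
8 -> hit
1 -> miss, evict 8, frames [4, 1]
4 -> hit
8 -> miss, evict 4, frames [1, 8]
2 -> miss, evict 8, frames [1, 2]
9 -> miss, evict 2, frames [1, 9]
1 -> hit
4 -> miss, evict 9, frames [1, 4]
2 -> miss, evict 1, frames [4, 2]
4 -> hit
2 -> hit
4 -> hit
Page faults: 11.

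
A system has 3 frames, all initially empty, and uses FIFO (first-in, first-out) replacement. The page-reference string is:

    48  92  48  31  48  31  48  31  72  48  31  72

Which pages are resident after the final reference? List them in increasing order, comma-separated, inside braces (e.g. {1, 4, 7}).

{31, 48, 72}

48 -> fault, frames (48)
92 -> fault, frames (48 92)
48 -> hit
31 -> fault, frames (48 92 31)
48 -> hit
31 -> hit
48 -> hit
31 -> hit
72 -> fault, evict 48, frames (92 31 72)
48 -> fault, evict 92, frames (31 72 48)
31 -> hit
72 -> hit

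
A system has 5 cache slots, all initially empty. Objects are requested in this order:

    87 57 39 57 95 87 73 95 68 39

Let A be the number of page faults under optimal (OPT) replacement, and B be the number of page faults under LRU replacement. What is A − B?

-1

Under OPT: F F F . F . F . F . → 6 faults.
Under LRU: F F F . F . F . F F → 7 faults.
A − B = 6 − 7 = -1.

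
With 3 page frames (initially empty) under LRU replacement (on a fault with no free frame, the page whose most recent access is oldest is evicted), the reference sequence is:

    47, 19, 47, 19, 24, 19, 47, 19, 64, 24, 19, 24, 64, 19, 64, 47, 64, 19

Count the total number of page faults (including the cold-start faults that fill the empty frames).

6

47 → miss, frames {47}
19 → miss, frames {47,19}
47 → hit
19 → hit
24 → miss, frames {47,19,24}
19 → hit
47 → hit
19 → hit
64 → miss, evict 24, frames {47,19,64}
24 → miss, evict 47, frames {19,64,24}
19 → hit
24 → hit
64 → hit
19 → hit
64 → hit
47 → miss, evict 24, frames {19,64,47}
64 → hit
19 → hit
Page faults: 6.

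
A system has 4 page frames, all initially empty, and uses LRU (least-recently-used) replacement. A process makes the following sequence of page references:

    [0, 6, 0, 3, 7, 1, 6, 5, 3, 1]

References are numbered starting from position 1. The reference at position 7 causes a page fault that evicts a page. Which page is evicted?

pos 1: 0 -> fault, frames (0)
pos 2: 6 -> fault, frames (0 6)
pos 3: 0 -> hit
pos 4: 3 -> fault, frames (6 0 3)
pos 5: 7 -> fault, frames (6 0 3 7)
pos 6: 1 -> fault, evict 6, frames (0 3 7 1)
pos 7: 6 -> fault, evict 0, frames (3 7 1 6)
At position 7, page 0 is evicted.

0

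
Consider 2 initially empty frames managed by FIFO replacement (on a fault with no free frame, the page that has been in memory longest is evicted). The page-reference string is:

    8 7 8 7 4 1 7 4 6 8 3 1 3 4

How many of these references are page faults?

8 -> miss, frames {8}
7 -> miss, frames {8,7}
8 -> hit
7 -> hit
4 -> miss, evict 8, frames {7,4}
1 -> miss, evict 7, frames {4,1}
7 -> miss, evict 4, frames {1,7}
4 -> miss, evict 1, frames {7,4}
6 -> miss, evict 7, frames {4,6}
8 -> miss, evict 4, frames {6,8}
3 -> miss, evict 6, frames {8,3}
1 -> miss, evict 8, frames {3,1}
3 -> hit
4 -> miss, evict 3, frames {1,4}
Page faults: 11.

11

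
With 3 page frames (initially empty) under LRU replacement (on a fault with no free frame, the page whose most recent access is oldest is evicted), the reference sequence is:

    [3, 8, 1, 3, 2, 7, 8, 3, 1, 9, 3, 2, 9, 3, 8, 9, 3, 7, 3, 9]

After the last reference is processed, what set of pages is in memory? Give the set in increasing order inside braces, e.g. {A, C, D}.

{3, 7, 9}

3: miss, frames [3]
8: miss, frames [3, 8]
1: miss, frames [3, 8, 1]
3: hit
2: miss, evict 8, frames [1, 3, 2]
7: miss, evict 1, frames [3, 2, 7]
8: miss, evict 3, frames [2, 7, 8]
3: miss, evict 2, frames [7, 8, 3]
1: miss, evict 7, frames [8, 3, 1]
9: miss, evict 8, frames [3, 1, 9]
3: hit
2: miss, evict 1, frames [9, 3, 2]
9: hit
3: hit
8: miss, evict 2, frames [9, 3, 8]
9: hit
3: hit
7: miss, evict 8, frames [9, 3, 7]
3: hit
9: hit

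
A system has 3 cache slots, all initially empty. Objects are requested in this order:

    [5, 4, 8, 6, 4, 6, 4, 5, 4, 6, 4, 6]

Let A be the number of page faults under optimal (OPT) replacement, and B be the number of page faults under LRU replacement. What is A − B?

-1

Under OPT: F F F F . . . . . . . . → 4 faults.
Under LRU: F F F F . . . F . . . . → 5 faults.
A − B = 4 − 5 = -1.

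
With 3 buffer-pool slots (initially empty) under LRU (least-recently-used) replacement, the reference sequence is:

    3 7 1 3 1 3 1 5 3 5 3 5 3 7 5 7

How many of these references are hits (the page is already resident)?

11

3 -> miss, frames (3)
7 -> miss, frames (3 7)
1 -> miss, frames (3 7 1)
3 -> hit
1 -> hit
3 -> hit
1 -> hit
5 -> miss, evict 7, frames (3 1 5)
3 -> hit
5 -> hit
3 -> hit
5 -> hit
3 -> hit
7 -> miss, evict 1, frames (5 3 7)
5 -> hit
7 -> hit
Hits: 11.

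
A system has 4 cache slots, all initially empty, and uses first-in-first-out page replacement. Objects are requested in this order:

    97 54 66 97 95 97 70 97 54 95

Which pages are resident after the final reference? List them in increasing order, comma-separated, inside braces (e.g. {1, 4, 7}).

97 -> miss, frames [97]
54 -> miss, frames [97, 54]
66 -> miss, frames [97, 54, 66]
97 -> hit
95 -> miss, frames [97, 54, 66, 95]
97 -> hit
70 -> miss, evict 97, frames [54, 66, 95, 70]
97 -> miss, evict 54, frames [66, 95, 70, 97]
54 -> miss, evict 66, frames [95, 70, 97, 54]
95 -> hit

{54, 70, 95, 97}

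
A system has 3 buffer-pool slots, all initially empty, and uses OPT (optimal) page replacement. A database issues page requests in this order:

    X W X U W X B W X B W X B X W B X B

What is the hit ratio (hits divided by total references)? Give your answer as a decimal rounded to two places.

0.78

X → fault, frames [X]
W → fault, frames [X, W]
X → hit
U → fault, frames [X, W, U]
W → hit
X → hit
B → fault, evict U, frames [X, W, B]
W → hit
X → hit
B → hit
W → hit
X → hit
B → hit
X → hit
W → hit
B → hit
X → hit
B → hit
Hits: 14 of 18 references → 14/18 = 0.7778.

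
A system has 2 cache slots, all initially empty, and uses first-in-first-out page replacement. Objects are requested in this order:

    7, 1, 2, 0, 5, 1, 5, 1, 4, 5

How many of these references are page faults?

8

7: miss, frames [7]
1: miss, frames [7, 1]
2: miss, evict 7, frames [1, 2]
0: miss, evict 1, frames [2, 0]
5: miss, evict 2, frames [0, 5]
1: miss, evict 0, frames [5, 1]
5: hit
1: hit
4: miss, evict 5, frames [1, 4]
5: miss, evict 1, frames [4, 5]
Page faults: 8.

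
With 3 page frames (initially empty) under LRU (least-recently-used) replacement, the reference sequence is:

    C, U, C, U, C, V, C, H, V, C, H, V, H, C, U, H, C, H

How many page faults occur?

5

C → miss, frames (C)
U → miss, frames (C U)
C → hit
U → hit
C → hit
V → miss, frames (U C V)
C → hit
H → miss, evict U, frames (V C H)
V → hit
C → hit
H → hit
V → hit
H → hit
C → hit
U → miss, evict V, frames (H C U)
H → hit
C → hit
H → hit
Page faults: 5.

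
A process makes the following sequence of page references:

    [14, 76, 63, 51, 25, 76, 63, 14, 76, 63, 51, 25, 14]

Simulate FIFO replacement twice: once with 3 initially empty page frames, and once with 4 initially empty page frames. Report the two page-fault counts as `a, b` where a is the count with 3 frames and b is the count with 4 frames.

10, 11

3 frames: F F F F F F F F . . F F . → 10 faults.
4 frames: F F F F F . . F F F F F F → 11 faults.
11 > 10: adding a frame increased faults — Belady's anomaly.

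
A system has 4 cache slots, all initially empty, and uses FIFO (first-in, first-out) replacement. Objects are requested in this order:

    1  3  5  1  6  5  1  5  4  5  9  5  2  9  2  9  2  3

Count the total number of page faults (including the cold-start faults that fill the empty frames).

8

1 -> fault, frames (1)
3 -> fault, frames (1 3)
5 -> fault, frames (1 3 5)
1 -> hit
6 -> fault, frames (1 3 5 6)
5 -> hit
1 -> hit
5 -> hit
4 -> fault, evict 1, frames (3 5 6 4)
5 -> hit
9 -> fault, evict 3, frames (5 6 4 9)
5 -> hit
2 -> fault, evict 5, frames (6 4 9 2)
9 -> hit
2 -> hit
9 -> hit
2 -> hit
3 -> fault, evict 6, frames (4 9 2 3)
Page faults: 8.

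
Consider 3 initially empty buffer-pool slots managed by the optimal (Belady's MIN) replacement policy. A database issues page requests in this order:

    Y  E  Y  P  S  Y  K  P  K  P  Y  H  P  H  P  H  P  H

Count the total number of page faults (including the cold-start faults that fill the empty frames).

6

Y → fault, frames {Y}
E → fault, frames {Y,E}
Y → hit
P → fault, frames {Y,E,P}
S → fault, evict E, frames {Y,P,S}
Y → hit
K → fault, evict S, frames {Y,P,K}
P → hit
K → hit
P → hit
Y → hit
H → fault, evict K, frames {Y,P,H}
P → hit
H → hit
P → hit
H → hit
P → hit
H → hit
Page faults: 6.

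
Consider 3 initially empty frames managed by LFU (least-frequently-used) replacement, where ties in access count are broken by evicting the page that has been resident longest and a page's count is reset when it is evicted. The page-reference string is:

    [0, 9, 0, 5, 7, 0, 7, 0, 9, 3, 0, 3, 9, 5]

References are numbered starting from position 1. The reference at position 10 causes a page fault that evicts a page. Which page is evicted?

pos 1: 0 → miss, frames [0]
pos 2: 9 → miss, frames [0, 9]
pos 3: 0 → hit
pos 4: 5 → miss, frames [0, 9, 5]
pos 5: 7 → miss, evict 9, frames [0, 5, 7]
pos 6: 0 → hit
pos 7: 7 → hit
pos 8: 0 → hit
pos 9: 9 → miss, evict 5, frames [0, 7, 9]
pos 10: 3 → miss, evict 9, frames [0, 7, 3]
At position 10, page 9 is evicted.

9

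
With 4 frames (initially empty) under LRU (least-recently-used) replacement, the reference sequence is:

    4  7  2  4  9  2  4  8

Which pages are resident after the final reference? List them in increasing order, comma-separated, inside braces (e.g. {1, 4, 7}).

4 -> fault, frames [4]
7 -> fault, frames [4, 7]
2 -> fault, frames [4, 7, 2]
4 -> hit
9 -> fault, frames [7, 2, 4, 9]
2 -> hit
4 -> hit
8 -> fault, evict 7, frames [9, 2, 4, 8]

{2, 4, 8, 9}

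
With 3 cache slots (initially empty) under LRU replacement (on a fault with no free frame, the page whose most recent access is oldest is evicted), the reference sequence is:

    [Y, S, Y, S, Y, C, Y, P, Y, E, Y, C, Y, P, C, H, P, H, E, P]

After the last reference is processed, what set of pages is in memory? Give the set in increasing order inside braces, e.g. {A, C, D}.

{E, H, P}

Y -> miss, frames (Y)
S -> miss, frames (Y S)
Y -> hit
S -> hit
Y -> hit
C -> miss, frames (S Y C)
Y -> hit
P -> miss, evict S, frames (C Y P)
Y -> hit
E -> miss, evict C, frames (P Y E)
Y -> hit
C -> miss, evict P, frames (E Y C)
Y -> hit
P -> miss, evict E, frames (C Y P)
C -> hit
H -> miss, evict Y, frames (P C H)
P -> hit
H -> hit
E -> miss, evict C, frames (P H E)
P -> hit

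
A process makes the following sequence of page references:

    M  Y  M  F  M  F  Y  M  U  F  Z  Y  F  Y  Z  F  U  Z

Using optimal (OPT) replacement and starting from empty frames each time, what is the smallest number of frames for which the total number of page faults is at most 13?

f=1: 18 faults
f=2: 10 faults
f=3: 6 faults
f=4: 5 faults
f=5: 5 faults
Smallest f with faults ≤ 13 is 2.

2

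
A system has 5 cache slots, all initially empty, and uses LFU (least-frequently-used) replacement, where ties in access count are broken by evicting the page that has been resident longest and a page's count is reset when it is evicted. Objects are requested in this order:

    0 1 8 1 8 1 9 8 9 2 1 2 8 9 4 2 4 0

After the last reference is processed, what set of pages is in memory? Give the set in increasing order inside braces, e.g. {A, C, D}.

{0, 1, 2, 8, 9}

0 -> miss, frames (0)
1 -> miss, frames (0 1)
8 -> miss, frames (0 1 8)
1 -> hit
8 -> hit
1 -> hit
9 -> miss, frames (0 1 8 9)
8 -> hit
9 -> hit
2 -> miss, frames (0 1 8 9 2)
1 -> hit
2 -> hit
8 -> hit
9 -> hit
4 -> miss, evict 0, frames (1 8 9 2 4)
2 -> hit
4 -> hit
0 -> miss, evict 4, frames (1 8 9 2 0)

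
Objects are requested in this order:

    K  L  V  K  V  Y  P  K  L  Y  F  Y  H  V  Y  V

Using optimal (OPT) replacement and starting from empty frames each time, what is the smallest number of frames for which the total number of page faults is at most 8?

f=1: 16 faults
f=2: 10 faults
f=3: 9 faults
f=4: 8 faults
f=5: 7 faults
f=6: 7 faults
f=7: 7 faults
Smallest f with faults ≤ 8 is 4.

4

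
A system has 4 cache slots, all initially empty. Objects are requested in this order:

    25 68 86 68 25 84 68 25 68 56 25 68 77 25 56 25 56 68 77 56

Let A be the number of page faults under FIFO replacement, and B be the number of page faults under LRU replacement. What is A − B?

Under FIFO: F F F . . F . . . F F F F . . . . . . . → 8 faults.
Under LRU: F F F . . F . . . F . . F . . . . . . . → 6 faults.
A − B = 8 − 6 = 2.

2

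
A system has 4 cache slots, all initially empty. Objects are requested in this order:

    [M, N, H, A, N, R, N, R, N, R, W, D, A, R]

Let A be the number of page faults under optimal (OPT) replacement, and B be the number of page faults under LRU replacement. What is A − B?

-1

Under OPT: F F F F . F . . . . F F . . → 7 faults.
Under LRU: F F F F . F . . . . F F F . → 8 faults.
A − B = 7 − 8 = -1.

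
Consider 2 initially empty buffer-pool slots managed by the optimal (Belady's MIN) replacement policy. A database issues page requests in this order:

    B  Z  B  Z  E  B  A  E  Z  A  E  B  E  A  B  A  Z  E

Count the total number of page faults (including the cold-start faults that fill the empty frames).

B -> fault, frames [B]
Z -> fault, frames [B, Z]
B -> hit
Z -> hit
E -> fault, evict Z, frames [B, E]
B -> hit
A -> fault, evict B, frames [E, A]
E -> hit
Z -> fault, evict E, frames [A, Z]
A -> hit
E -> fault, evict Z, frames [A, E]
B -> fault, evict A, frames [E, B]
E -> hit
A -> fault, evict E, frames [B, A]
B -> hit
A -> hit
Z -> fault, evict A, frames [B, Z]
E -> fault, evict Z, frames [B, E]
Page faults: 10.

10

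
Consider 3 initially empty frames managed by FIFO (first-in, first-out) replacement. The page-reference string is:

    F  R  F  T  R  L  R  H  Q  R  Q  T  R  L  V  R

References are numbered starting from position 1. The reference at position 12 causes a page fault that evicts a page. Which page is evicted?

H

pos 1: F -> miss, frames {F}
pos 2: R -> miss, frames {F,R}
pos 3: F -> hit
pos 4: T -> miss, frames {F,R,T}
pos 5: R -> hit
pos 6: L -> miss, evict F, frames {R,T,L}
pos 7: R -> hit
pos 8: H -> miss, evict R, frames {T,L,H}
pos 9: Q -> miss, evict T, frames {L,H,Q}
pos 10: R -> miss, evict L, frames {H,Q,R}
pos 11: Q -> hit
pos 12: T -> miss, evict H, frames {Q,R,T}
At position 12, page H is evicted.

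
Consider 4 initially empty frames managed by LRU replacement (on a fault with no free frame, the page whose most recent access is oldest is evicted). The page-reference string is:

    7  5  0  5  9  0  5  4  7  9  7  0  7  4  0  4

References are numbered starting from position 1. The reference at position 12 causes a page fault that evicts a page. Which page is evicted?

5

pos 1: 7 → fault, frames (7)
pos 2: 5 → fault, frames (7 5)
pos 3: 0 → fault, frames (7 5 0)
pos 4: 5 → hit
pos 5: 9 → fault, frames (7 0 5 9)
pos 6: 0 → hit
pos 7: 5 → hit
pos 8: 4 → fault, evict 7, frames (9 0 5 4)
pos 9: 7 → fault, evict 9, frames (0 5 4 7)
pos 10: 9 → fault, evict 0, frames (5 4 7 9)
pos 11: 7 → hit
pos 12: 0 → fault, evict 5, frames (4 9 7 0)
At position 12, page 5 is evicted.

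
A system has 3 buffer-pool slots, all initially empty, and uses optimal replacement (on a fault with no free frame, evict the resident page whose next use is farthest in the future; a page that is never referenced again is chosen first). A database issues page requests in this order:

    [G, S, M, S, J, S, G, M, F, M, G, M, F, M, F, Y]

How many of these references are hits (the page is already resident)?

G: miss, frames {G}
S: miss, frames {G,S}
M: miss, frames {G,S,M}
S: hit
J: miss, evict M, frames {G,S,J}
S: hit
G: hit
M: miss, evict J, frames {G,S,M}
F: miss, evict S, frames {G,M,F}
M: hit
G: hit
M: hit
F: hit
M: hit
F: hit
Y: miss, evict F, frames {G,M,Y}
Hits: 9.

9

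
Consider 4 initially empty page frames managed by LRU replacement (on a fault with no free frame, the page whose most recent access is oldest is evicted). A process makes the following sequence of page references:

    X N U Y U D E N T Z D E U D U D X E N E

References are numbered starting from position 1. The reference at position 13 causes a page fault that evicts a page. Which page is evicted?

T

pos 1: X -> fault, frames {X}
pos 2: N -> fault, frames {X,N}
pos 3: U -> fault, frames {X,N,U}
pos 4: Y -> fault, frames {X,N,U,Y}
pos 5: U -> hit
pos 6: D -> fault, evict X, frames {N,Y,U,D}
pos 7: E -> fault, evict N, frames {Y,U,D,E}
pos 8: N -> fault, evict Y, frames {U,D,E,N}
pos 9: T -> fault, evict U, frames {D,E,N,T}
pos 10: Z -> fault, evict D, frames {E,N,T,Z}
pos 11: D -> fault, evict E, frames {N,T,Z,D}
pos 12: E -> fault, evict N, frames {T,Z,D,E}
pos 13: U -> fault, evict T, frames {Z,D,E,U}
At position 13, page T is evicted.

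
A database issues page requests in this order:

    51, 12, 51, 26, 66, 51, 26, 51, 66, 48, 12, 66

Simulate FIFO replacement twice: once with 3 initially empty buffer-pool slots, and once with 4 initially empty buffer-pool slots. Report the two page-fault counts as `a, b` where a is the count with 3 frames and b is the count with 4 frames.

8, 5

3 frames: F F . F F F . . . F F F → 8 faults.
4 frames: F F . F F . . . . F . . → 5 faults.
5 < 8: adding a frame reduced faults, as is typical.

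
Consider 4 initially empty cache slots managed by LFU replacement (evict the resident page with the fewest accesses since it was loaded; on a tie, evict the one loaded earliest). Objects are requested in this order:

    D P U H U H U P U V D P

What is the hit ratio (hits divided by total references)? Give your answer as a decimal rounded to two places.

D → fault, frames {D}
P → fault, frames {D,P}
U → fault, frames {D,P,U}
H → fault, frames {D,P,U,H}
U → hit
H → hit
U → hit
P → hit
U → hit
V → fault, evict D, frames {P,U,H,V}
D → fault, evict V, frames {P,U,H,D}
P → hit
Hits: 6 of 12 references → 6/12 = 0.5000.

0.50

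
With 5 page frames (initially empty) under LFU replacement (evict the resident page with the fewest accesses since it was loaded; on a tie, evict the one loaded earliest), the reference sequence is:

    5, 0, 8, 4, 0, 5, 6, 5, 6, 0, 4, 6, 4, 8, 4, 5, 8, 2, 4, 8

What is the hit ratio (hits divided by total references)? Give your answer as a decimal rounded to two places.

0.70

5: miss, frames [5]
0: miss, frames [5, 0]
8: miss, frames [5, 0, 8]
4: miss, frames [5, 0, 8, 4]
0: hit
5: hit
6: miss, frames [5, 0, 8, 4, 6]
5: hit
6: hit
0: hit
4: hit
6: hit
4: hit
8: hit
4: hit
5: hit
8: hit
2: miss, evict 0, frames [5, 8, 4, 6, 2]
4: hit
8: hit
Hits: 14 of 20 references → 14/20 = 0.7000.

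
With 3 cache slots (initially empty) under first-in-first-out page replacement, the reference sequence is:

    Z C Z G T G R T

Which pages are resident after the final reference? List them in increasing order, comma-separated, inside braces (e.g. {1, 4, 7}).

Z → miss, frames {Z}
C → miss, frames {Z,C}
Z → hit
G → miss, frames {Z,C,G}
T → miss, evict Z, frames {C,G,T}
G → hit
R → miss, evict C, frames {G,T,R}
T → hit

{G, R, T}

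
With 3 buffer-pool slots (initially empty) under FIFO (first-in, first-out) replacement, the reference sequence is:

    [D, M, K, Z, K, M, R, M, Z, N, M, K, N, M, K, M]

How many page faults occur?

8

D → miss, frames (D)
M → miss, frames (D M)
K → miss, frames (D M K)
Z → miss, evict D, frames (M K Z)
K → hit
M → hit
R → miss, evict M, frames (K Z R)
M → miss, evict K, frames (Z R M)
Z → hit
N → miss, evict Z, frames (R M N)
M → hit
K → miss, evict R, frames (M N K)
N → hit
M → hit
K → hit
M → hit
Page faults: 8.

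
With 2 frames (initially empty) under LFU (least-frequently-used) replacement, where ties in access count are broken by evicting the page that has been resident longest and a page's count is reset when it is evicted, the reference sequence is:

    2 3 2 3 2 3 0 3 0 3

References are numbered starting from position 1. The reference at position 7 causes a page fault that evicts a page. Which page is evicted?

pos 1: 2 -> fault, frames [2]
pos 2: 3 -> fault, frames [2, 3]
pos 3: 2 -> hit
pos 4: 3 -> hit
pos 5: 2 -> hit
pos 6: 3 -> hit
pos 7: 0 -> fault, evict 2, frames [3, 0]
At position 7, page 2 is evicted.

2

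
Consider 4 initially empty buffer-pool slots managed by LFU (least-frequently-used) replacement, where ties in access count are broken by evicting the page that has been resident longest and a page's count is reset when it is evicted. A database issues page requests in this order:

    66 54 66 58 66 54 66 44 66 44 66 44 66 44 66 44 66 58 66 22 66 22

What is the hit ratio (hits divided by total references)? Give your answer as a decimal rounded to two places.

0.77

66: fault, frames [66]
54: fault, frames [66, 54]
66: hit
58: fault, frames [66, 54, 58]
66: hit
54: hit
66: hit
44: fault, frames [66, 54, 58, 44]
66: hit
44: hit
66: hit
44: hit
66: hit
44: hit
66: hit
44: hit
66: hit
58: hit
66: hit
22: fault, evict 54, frames [66, 58, 44, 22]
66: hit
22: hit
Hits: 17 of 22 references → 17/22 = 0.7727.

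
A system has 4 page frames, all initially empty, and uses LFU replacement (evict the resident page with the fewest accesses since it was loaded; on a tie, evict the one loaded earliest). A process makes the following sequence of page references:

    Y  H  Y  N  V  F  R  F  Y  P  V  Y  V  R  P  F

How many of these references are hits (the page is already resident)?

6

Y: miss, frames [Y]
H: miss, frames [Y, H]
Y: hit
N: miss, frames [Y, H, N]
V: miss, frames [Y, H, N, V]
F: miss, evict H, frames [Y, N, V, F]
R: miss, evict N, frames [Y, V, F, R]
F: hit
Y: hit
P: miss, evict V, frames [Y, F, R, P]
V: miss, evict R, frames [Y, F, P, V]
Y: hit
V: hit
R: miss, evict P, frames [Y, F, V, R]
P: miss, evict R, frames [Y, F, V, P]
F: hit
Hits: 6.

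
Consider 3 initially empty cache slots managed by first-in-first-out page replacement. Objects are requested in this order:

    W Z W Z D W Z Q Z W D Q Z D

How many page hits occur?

7

W: fault, frames [W]
Z: fault, frames [W, Z]
W: hit
Z: hit
D: fault, frames [W, Z, D]
W: hit
Z: hit
Q: fault, evict W, frames [Z, D, Q]
Z: hit
W: fault, evict Z, frames [D, Q, W]
D: hit
Q: hit
Z: fault, evict D, frames [Q, W, Z]
D: fault, evict Q, frames [W, Z, D]
Hits: 7.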